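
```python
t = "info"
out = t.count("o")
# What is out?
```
Trace:
  t='info'
  t='info', out=1

Final answer: 1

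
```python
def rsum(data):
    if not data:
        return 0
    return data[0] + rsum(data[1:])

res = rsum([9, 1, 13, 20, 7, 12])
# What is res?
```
Call trace:
rsum(data=[9, 1, 13, 20, 7, 12])
  rsum(data=[1, 13, 20, 7, 12])
    rsum(data=[13, 20, 7, 12])
      rsum(data=[20, 7, 12])
        rsum(data=[7, 12])
          rsum(data=[12])
            rsum(data=[])
            -> return 0
          -> return 12
        -> return 19
      -> return 39
    -> return 52
  -> return 53
-> return 62

Final answer: 62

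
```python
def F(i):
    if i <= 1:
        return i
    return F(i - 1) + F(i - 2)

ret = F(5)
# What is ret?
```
Call trace (a repeated sub-call is expanded the first time; later identical calls just restate its return value):
F(i=5)
  F(i=4)
    F(i=3)
      F(i=2)
        F(i=1)
        -> return 1
        F(i=0)
        -> return 0
      -> return 1
      F(i=1)
      -> return 1
    -> return 2
    F(i=2) -> return 1  (same call as traced above)
  -> return 3
  F(i=3) -> return 2  (same call as traced above)
-> return 5

Final answer: 5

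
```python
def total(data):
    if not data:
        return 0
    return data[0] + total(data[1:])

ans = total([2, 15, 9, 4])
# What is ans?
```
Call trace:
total(data=[2, 15, 9, 4])
  total(data=[15, 9, 4])
    total(data=[9, 4])
      total(data=[4])
        total(data=[])
        -> return 0
      -> return 4
    -> return 13
  -> return 28
-> return 30

Final answer: 30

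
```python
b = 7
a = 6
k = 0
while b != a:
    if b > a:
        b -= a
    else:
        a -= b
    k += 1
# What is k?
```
Trace:
  b=7
  b=7, a=6
  b=7, a=6, k=0
  b=1, a=6, k=1
  b=1, a=5, k=2
  b=1, a=4, k=3
  b=1, a=3, k=4
  b=1, a=2, k=5
  b=1, a=1, k=6

Final answer: 6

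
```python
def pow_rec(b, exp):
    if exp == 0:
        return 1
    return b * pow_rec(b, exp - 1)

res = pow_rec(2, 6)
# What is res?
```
Call trace:
pow_rec(b=2, exp=6)
  pow_rec(b=2, exp=5)
    pow_rec(b=2, exp=4)
      pow_rec(b=2, exp=3)
        pow_rec(b=2, exp=2)
          pow_rec(b=2, exp=1)
            pow_rec(b=2, exp=0)
            -> return 1
          -> return 2
        -> return 4
      -> return 8
    -> return 16
  -> return 32
-> return 64

Final answer: 64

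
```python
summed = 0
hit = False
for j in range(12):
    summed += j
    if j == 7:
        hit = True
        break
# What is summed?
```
Trace:
  summed=0
  summed=0, hit=False
  summed=0, hit=False, j=0
  summed=1, hit=False, j=1
  summed=3, hit=False, j=2
  summed=6, hit=False, j=3
  summed=10, hit=False, j=4
  summed=15, hit=False, j=5
  summed=21, hit=False, j=6
  summed=28, hit=True, j=7

Final answer: 28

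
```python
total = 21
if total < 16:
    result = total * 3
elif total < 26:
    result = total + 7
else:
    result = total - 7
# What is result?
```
Trace:
  total=21
  total=21, result=28

Final answer: 28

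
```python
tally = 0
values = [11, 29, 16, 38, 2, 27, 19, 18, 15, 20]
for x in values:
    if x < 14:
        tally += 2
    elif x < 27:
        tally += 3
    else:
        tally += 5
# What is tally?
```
Trace:
  tally=0
  tally=2, x=11
  tally=7, x=29
  tally=10, x=16
  tally=15, x=38
  tally=17, x=2
  tally=22, x=27
  tally=25, x=19
  tally=28, x=18
  tally=31, x=15
  tally=34, x=20

Final answer: 34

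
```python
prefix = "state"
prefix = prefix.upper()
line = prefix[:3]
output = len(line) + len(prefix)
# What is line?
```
Trace:
  prefix='state'
  prefix='STATE'
  prefix='STATE', line='STA'
  prefix='STATE', line='STA', output=8

Final answer: 'STA'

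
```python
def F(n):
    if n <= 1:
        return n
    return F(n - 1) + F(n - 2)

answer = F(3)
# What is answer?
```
Call trace:
F(n=3)
  F(n=2)
    F(n=1)
    -> return 1
    F(n=0)
    -> return 0
  -> return 1
  F(n=1)
  -> return 1
-> return 2

Final answer: 2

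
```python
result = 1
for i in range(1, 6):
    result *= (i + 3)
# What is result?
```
Trace:
  result=1
  result=4, i=1
  result=20, i=2
  result=120, i=3
  result=840, i=4
  result=6720, i=5

Final answer: 6720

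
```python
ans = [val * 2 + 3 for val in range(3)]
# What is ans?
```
Trace:
  val=0
  val=1
  val=2
  ans=[3, 5, 7]

Final answer: [3, 5, 7]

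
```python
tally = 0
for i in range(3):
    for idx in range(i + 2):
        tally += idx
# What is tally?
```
Trace:
  tally=0
  tally=0, i=0, idx=0
  tally=1, i=0, idx=1
  tally=1, i=1, idx=0
  tally=2, i=1, idx=1
  tally=4, i=1, idx=2
  tally=4, i=2, idx=0
  tally=5, i=2, idx=1
  tally=7, i=2, idx=2
  tally=10, i=2, idx=3

Final answer: 10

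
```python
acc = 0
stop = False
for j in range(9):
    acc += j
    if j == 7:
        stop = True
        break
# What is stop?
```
Trace:
  acc=0
  acc=0, stop=False
  acc=0, stop=False, j=0
  acc=1, stop=False, j=1
  acc=3, stop=False, j=2
  acc=6, stop=False, j=3
  acc=10, stop=False, j=4
  acc=15, stop=False, j=5
  acc=21, stop=False, j=6
  acc=28, stop=True, j=7

Final answer: True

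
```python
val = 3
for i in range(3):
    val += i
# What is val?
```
Trace:
  val=3
  val=3, i=0
  val=4, i=1
  val=6, i=2

Final answer: 6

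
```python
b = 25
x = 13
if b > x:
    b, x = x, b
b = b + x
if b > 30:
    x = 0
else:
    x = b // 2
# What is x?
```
Trace:
  b=25
  b=25, x=13
  b=13, x=25
  b=38, x=25
  b=38, x=0

Final answer: 0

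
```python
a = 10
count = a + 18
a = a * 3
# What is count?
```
Trace:
  a=10
  a=10, count=28
  a=30, count=28

Final answer: 28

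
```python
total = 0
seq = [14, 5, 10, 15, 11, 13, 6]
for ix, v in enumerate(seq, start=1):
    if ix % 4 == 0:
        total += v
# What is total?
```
Trace:
  total=0
  total=0, ix=1, v=14
  total=0, ix=2, v=5
  total=0, ix=3, v=10
  total=15, ix=4, v=15
  total=15, ix=5, v=11
  total=15, ix=6, v=13
  total=15, ix=7, v=6

Final answer: 15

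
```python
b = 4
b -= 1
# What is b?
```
Trace:
  b=4
  b=3

Final answer: 3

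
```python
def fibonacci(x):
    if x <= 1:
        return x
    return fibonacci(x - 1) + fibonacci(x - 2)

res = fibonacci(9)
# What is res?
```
Call trace (a repeated sub-call is expanded the first time; later identical calls just restate its return value):
fibonacci(x=9)
  fibonacci(x=8)
    fibonacci(x=7)
      fibonacci(x=6)
        fibonacci(x=5)
          fibonacci(x=4)
            fibonacci(x=3)
              fibonacci(x=2)
                fibonacci(x=1)
                -> return 1
                fibonacci(x=0)
                -> return 0
              -> return 1
              fibonacci(x=1)
              -> return 1
            -> return 2
            fibonacci(x=2) -> return 1  (same call as traced above)
          -> return 3
          fibonacci(x=3) -> return 2  (same call as traced above)
        -> return 5
        fibonacci(x=4) -> return 3  (same call as traced above)
      -> return 8
      fibonacci(x=5) -> return 5  (same call as traced above)
    -> return 13
    fibonacci(x=6) -> return 8  (same call as traced above)
  -> return 21
  fibonacci(x=7) -> return 13  (same call as traced above)
-> return 34

Final answer: 34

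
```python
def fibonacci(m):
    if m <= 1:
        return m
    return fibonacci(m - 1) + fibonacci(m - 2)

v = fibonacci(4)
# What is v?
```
Call trace (a repeated sub-call is expanded the first time; later identical calls just restate its return value):
fibonacci(m=4)
  fibonacci(m=3)
    fibonacci(m=2)
      fibonacci(m=1)
      -> return 1
      fibonacci(m=0)
      -> return 0
    -> return 1
    fibonacci(m=1)
    -> return 1
  -> return 2
  fibonacci(m=2) -> return 1  (same call as traced above)
-> return 3

Final answer: 3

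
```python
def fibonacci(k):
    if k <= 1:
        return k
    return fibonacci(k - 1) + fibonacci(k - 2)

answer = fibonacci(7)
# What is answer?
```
Call trace (a repeated sub-call is expanded the first time; later identical calls just restate its return value):
fibonacci(k=7)
  fibonacci(k=6)
    fibonacci(k=5)
      fibonacci(k=4)
        fibonacci(k=3)
          fibonacci(k=2)
            fibonacci(k=1)
            -> return 1
            fibonacci(k=0)
            -> return 0
          -> return 1
          fibonacci(k=1)
          -> return 1
        -> return 2
        fibonacci(k=2) -> return 1  (same call as traced above)
      -> return 3
      fibonacci(k=3) -> return 2  (same call as traced above)
    -> return 5
    fibonacci(k=4) -> return 3  (same call as traced above)
  -> return 8
  fibonacci(k=5) -> return 5  (same call as traced above)
-> return 13

Final answer: 13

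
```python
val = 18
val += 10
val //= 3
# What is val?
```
Trace:
  val=18
  val=28
  val=9

Final answer: 9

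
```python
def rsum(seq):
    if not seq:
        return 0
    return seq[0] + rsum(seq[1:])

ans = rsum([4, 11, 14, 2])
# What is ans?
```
Call trace:
rsum(seq=[4, 11, 14, 2])
  rsum(seq=[11, 14, 2])
    rsum(seq=[14, 2])
      rsum(seq=[2])
        rsum(seq=[])
        -> return 0
      -> return 2
    -> return 16
  -> return 27
-> return 31

Final answer: 31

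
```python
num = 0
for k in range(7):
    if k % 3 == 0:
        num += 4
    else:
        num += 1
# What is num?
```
Trace:
  num=0
  num=4, k=0
  num=5, k=1
  num=6, k=2
  num=10, k=3
  num=11, k=4
  num=12, k=5
  num=16, k=6

Final answer: 16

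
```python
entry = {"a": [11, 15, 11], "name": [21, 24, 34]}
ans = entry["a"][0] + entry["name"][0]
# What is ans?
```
Trace:
  entry={'a': [11, 15, 11], 'name': [21, 24, 34]}
  entry={'a': [11, 15, 11], 'name': [21, 24, 34]}, ans=32

Final answer: 32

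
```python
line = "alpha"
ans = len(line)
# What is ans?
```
Trace:
  line='alpha'
  line='alpha', ans=5

Final answer: 5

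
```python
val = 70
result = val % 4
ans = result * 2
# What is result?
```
Trace:
  val=70
  val=70, result=2
  val=70, result=2, ans=4

Final answer: 2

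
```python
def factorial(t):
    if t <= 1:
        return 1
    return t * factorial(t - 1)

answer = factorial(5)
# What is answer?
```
Call trace:
factorial(t=5)
  factorial(t=4)
    factorial(t=3)
      factorial(t=2)
        factorial(t=1)
        -> return 1
      -> return 2
    -> return 6
  -> return 24
-> return 120

Final answer: 120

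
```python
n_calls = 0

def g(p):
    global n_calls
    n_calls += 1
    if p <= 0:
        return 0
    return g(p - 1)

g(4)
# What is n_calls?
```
Call trace:
g(p=4)
  g(p=3)
    g(p=2)
      g(p=1)
        g(p=0)
        -> return 0
      -> return 0
    -> return 0
  -> return 0
-> return 0

n_calls is incremented once per call. g is entered once for each p = 4, 3, 2, 1, 0 (the p <= 0 call returns without recursing), i.e. 4 + 1 calls.
n_calls = 5

Final answer: 5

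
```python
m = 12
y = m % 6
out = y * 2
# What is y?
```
Trace:
  m=12
  m=12, y=0
  m=12, y=0, out=0

Final answer: 0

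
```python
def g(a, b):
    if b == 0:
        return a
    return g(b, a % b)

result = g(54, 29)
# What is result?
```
Call trace:
g(a=54, b=29)
  g(a=29, b=25)
    g(a=25, b=4)
      g(a=4, b=1)
        g(a=1, b=0)
        -> return 1
      -> return 1
    -> return 1
  -> return 1
-> return 1

Final answer: 1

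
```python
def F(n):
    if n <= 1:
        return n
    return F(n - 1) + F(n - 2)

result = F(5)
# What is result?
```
Call trace (a repeated sub-call is expanded the first time; later identical calls just restate its return value):
F(n=5)
  F(n=4)
    F(n=3)
      F(n=2)
        F(n=1)
        -> return 1
        F(n=0)
        -> return 0
      -> return 1
      F(n=1)
      -> return 1
    -> return 2
    F(n=2) -> return 1  (same call as traced above)
  -> return 3
  F(n=3) -> return 2  (same call as traced above)
-> return 5

Final answer: 5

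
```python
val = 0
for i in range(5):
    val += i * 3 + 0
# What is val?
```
Trace:
  val=0
  val=0, i=0
  val=3, i=1
  val=9, i=2
  val=18, i=3
  val=30, i=4

Final answer: 30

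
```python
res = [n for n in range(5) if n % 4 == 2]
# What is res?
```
Trace:
  n=0
  n=1
  n=2
  n=3
  n=4
  res=[2]

Final answer: [2]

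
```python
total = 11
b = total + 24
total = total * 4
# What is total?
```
Trace:
  total=11
  total=11, b=35
  total=44, b=35

Final answer: 44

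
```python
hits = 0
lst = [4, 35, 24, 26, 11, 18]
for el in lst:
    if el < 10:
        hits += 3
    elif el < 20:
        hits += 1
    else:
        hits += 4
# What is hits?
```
Trace:
  hits=0
  hits=3, el=4
  hits=7, el=35
  hits=11, el=24
  hits=15, el=26
  hits=16, el=11
  hits=17, el=18

Final answer: 17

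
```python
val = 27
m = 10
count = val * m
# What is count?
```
Trace:
  val=27
  val=27, m=10
  val=27, m=10, count=270

Final answer: 270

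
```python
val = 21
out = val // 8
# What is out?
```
Trace:
  val=21
  val=21, out=2

Final answer: 2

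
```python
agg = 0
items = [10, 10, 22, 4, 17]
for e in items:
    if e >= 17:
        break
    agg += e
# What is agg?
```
Trace:
  agg=0
  agg=10, e=10
  agg=20, e=10
  agg=20, e=22

Final answer: 20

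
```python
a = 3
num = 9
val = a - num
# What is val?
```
Trace:
  a=3
  a=3, num=9
  a=3, num=9, val=-6

Final answer: -6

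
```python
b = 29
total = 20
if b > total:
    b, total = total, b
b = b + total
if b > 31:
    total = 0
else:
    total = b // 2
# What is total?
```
Trace:
  b=29
  b=29, total=20
  b=20, total=29
  b=49, total=29
  b=49, total=0

Final answer: 0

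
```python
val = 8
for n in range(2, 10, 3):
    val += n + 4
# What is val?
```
Trace:
  val=8
  val=14, n=2
  val=23, n=5
  val=35, n=8

Final answer: 35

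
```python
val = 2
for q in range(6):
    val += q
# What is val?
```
Trace:
  val=2
  val=2, q=0
  val=3, q=1
  val=5, q=2
  val=8, q=3
  val=12, q=4
  val=17, q=5

Final answer: 17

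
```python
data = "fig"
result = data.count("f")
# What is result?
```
Trace:
  data='fig'
  data='fig', result=1

Final answer: 1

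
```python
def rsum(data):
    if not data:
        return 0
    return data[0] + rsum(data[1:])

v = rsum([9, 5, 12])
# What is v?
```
Call trace:
rsum(data=[9, 5, 12])
  rsum(data=[5, 12])
    rsum(data=[12])
      rsum(data=[])
      -> return 0
    -> return 12
  -> return 17
-> return 26

Final answer: 26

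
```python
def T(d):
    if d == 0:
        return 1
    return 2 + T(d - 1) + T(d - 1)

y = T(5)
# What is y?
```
Call trace (a repeated sub-call is expanded the first time; later identical calls just restate its return value):
T(d=5)
  T(d=4)
    T(d=3)
      T(d=2)
        T(d=1)
          T(d=0)
          -> return 1
          T(d=0)
          -> return 1
        -> return 4
        T(d=1) -> return 4  (same call as traced above)
      -> return 10
      T(d=2) -> return 10  (same call as traced above)
    -> return 22
    T(d=3) -> return 22  (same call as traced above)
  -> return 46
  T(d=4) -> return 46  (same call as traced above)
-> return 94

Final answer: 94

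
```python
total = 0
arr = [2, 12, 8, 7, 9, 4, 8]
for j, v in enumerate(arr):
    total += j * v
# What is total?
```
Trace:
  total=0
  total=0, j=0, v=2
  total=12, j=1, v=12
  total=28, j=2, v=8
  total=49, j=3, v=7
  total=85, j=4, v=9
  total=105, j=5, v=4
  total=153, j=6, v=8

Final answer: 153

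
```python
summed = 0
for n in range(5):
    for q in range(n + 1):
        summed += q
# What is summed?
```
Trace:
  summed=0
  summed=0, n=0, q=0
  summed=0, n=1, q=0
  summed=1, n=1, q=1
  summed=1, n=2, q=0
  summed=2, n=2, q=1
  summed=4, n=2, q=2
  summed=4, n=3, q=0
  summed=5, n=3, q=1
  summed=7, n=3, q=2
  summed=10, n=3, q=3
  summed=10, n=4, q=0
  summed=11, n=4, q=1
  summed=13, n=4, q=2
  summed=16, n=4, q=3
  summed=20, n=4, q=4

Final answer: 20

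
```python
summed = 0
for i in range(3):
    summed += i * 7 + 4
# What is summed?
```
Trace:
  summed=0
  summed=4, i=0
  summed=15, i=1
  summed=33, i=2

Final answer: 33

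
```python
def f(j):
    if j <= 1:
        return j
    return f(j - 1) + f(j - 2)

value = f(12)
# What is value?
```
Call trace (a repeated sub-call is expanded the first time; later identical calls just restate its return value):
f(j=12)
  f(j=11)
    f(j=10)
      f(j=9)
        f(j=8)
          f(j=7)
            f(j=6)
              f(j=5)
                f(j=4)
                  f(j=3)
                    f(j=2)
                      f(j=1)
                      -> return 1
                      f(j=0)
                      -> return 0
                    -> return 1
                    f(j=1)
                    -> return 1
                  -> return 2
                  f(j=2) -> return 1  (same call as traced above)
                -> return 3
                f(j=3) -> return 2  (same call as traced above)
              -> return 5
              f(j=4) -> return 3  (same call as traced above)
            -> return 8
            f(j=5) -> return 5  (same call as traced above)
          -> return 13
          f(j=6) -> return 8  (same call as traced above)
        -> return 21
        f(j=7) -> return 13  (same call as traced above)
      -> return 34
      f(j=8) -> return 21  (same call as traced above)
    -> return 55
    f(j=9) -> return 34  (same call as traced above)
  -> return 89
  f(j=10) -> return 55  (same call as traced above)
-> return 144

Final answer: 144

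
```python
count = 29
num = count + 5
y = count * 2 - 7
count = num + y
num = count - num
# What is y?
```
Trace:
  count=29
  count=29, num=34
  count=29, num=34, y=51
  count=85, num=34, y=51
  count=85, num=51, y=51

Final answer: 51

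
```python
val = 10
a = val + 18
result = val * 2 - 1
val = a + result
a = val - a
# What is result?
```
Trace:
  val=10
  val=10, a=28
  val=10, a=28, result=19
  val=47, a=28, result=19
  val=47, a=19, result=19

Final answer: 19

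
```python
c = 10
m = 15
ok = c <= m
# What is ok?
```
Trace:
  c=10
  c=10, m=15
  c=10, m=15, ok=True

Final answer: True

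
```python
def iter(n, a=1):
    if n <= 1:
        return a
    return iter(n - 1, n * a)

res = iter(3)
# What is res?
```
Call trace:
iter(n=3, a=1)
  iter(n=2, a=3)
    iter(n=1, a=6)
    -> return 6
  -> return 6
-> return 6

Final answer: 6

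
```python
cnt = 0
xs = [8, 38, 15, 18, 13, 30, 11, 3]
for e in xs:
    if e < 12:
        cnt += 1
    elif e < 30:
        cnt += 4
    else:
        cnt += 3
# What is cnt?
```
Trace:
  cnt=0
  cnt=1, e=8
  cnt=4, e=38
  cnt=8, e=15
  cnt=12, e=18
  cnt=16, e=13
  cnt=19, e=30
  cnt=20, e=11
  cnt=21, e=3

Final answer: 21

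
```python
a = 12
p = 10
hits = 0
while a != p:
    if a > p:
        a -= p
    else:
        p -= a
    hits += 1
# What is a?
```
Trace:
  a=12
  a=12, p=10
  a=12, p=10, hits=0
  a=2, p=10, hits=1
  a=2, p=8, hits=2
  a=2, p=6, hits=3
  a=2, p=4, hits=4
  a=2, p=2, hits=5

Final answer: 2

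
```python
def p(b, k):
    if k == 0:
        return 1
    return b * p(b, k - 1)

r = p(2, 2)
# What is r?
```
Call trace:
p(b=2, k=2)
  p(b=2, k=1)
    p(b=2, k=0)
    -> return 1
  -> return 2
-> return 4

Final answer: 4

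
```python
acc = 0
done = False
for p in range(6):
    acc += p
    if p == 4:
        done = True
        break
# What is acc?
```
Trace:
  acc=0
  acc=0, done=False
  acc=0, done=False, p=0
  acc=1, done=False, p=1
  acc=3, done=False, p=2
  acc=6, done=False, p=3
  acc=10, done=True, p=4

Final answer: 10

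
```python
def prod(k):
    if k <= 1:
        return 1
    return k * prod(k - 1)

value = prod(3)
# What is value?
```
Call trace:
prod(k=3)
  prod(k=2)
    prod(k=1)
    -> return 1
  -> return 2
-> return 6

Final answer: 6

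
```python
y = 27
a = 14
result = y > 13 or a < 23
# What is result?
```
Trace:
  y=27
  y=27, a=14
  y=27, a=14, result=True

Final answer: True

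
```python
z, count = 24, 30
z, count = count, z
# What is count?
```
Trace:
  z=24, count=30
  z=30, count=24

Final answer: 24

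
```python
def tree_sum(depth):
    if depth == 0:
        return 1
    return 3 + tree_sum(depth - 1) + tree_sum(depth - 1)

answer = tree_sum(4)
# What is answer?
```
Call trace (a repeated sub-call is expanded the first time; later identical calls just restate its return value):
tree_sum(depth=4)
  tree_sum(depth=3)
    tree_sum(depth=2)
      tree_sum(depth=1)
        tree_sum(depth=0)
        -> return 1
        tree_sum(depth=0)
        -> return 1
      -> return 5
      tree_sum(depth=1) -> return 5  (same call as traced above)
    -> return 13
    tree_sum(depth=2) -> return 13  (same call as traced above)
  -> return 29
  tree_sum(depth=3) -> return 29  (same call as traced above)
-> return 61

Final answer: 61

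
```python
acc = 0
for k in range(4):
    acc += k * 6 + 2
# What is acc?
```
Trace:
  acc=0
  acc=2, k=0
  acc=10, k=1
  acc=24, k=2
  acc=44, k=3

Final answer: 44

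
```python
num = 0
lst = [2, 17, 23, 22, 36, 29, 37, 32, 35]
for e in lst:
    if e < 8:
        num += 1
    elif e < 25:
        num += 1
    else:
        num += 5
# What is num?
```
Trace:
  num=0
  num=1, e=2
  num=2, e=17
  num=3, e=23
  num=4, e=22
  num=9, e=36
  num=14, e=29
  num=19, e=37
  num=24, e=32
  num=29, e=35

Final answer: 29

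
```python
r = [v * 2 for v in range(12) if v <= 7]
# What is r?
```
Trace:
  v=0
  v=1
  v=2
  v=3
  v=4
  v=5
  v=6
  v=7
  v=8
  v=9
  v=10
  v=11
  r=[0, 2, 4, 6, 8, 10, 12, 14]

Final answer: [0, 2, 4, 6, 8, 10, 12, 14]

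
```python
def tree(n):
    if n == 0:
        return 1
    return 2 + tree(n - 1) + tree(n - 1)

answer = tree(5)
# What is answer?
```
Call trace (a repeated sub-call is expanded the first time; later identical calls just restate its return value):
tree(n=5)
  tree(n=4)
    tree(n=3)
      tree(n=2)
        tree(n=1)
          tree(n=0)
          -> return 1
          tree(n=0)
          -> return 1
        -> return 4
        tree(n=1) -> return 4  (same call as traced above)
      -> return 10
      tree(n=2) -> return 10  (same call as traced above)
    -> return 22
    tree(n=3) -> return 22  (same call as traced above)
  -> return 46
  tree(n=4) -> return 46  (same call as traced above)
-> return 94

Final answer: 94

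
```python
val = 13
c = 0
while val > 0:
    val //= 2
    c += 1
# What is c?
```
Trace:
  val=13
  val=13, c=0
  val=6, c=1
  val=3, c=2
  val=1, c=3
  val=0, c=4

Final answer: 4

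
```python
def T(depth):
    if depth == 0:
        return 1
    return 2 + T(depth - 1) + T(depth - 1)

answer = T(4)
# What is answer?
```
Call trace (a repeated sub-call is expanded the first time; later identical calls just restate its return value):
T(depth=4)
  T(depth=3)
    T(depth=2)
      T(depth=1)
        T(depth=0)
        -> return 1
        T(depth=0)
        -> return 1
      -> return 4
      T(depth=1) -> return 4  (same call as traced above)
    -> return 10
    T(depth=2) -> return 10  (same call as traced above)
  -> return 22
  T(depth=3) -> return 22  (same call as traced above)
-> return 46

Final answer: 46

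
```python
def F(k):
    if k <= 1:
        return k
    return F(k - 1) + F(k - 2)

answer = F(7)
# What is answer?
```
Call trace (a repeated sub-call is expanded the first time; later identical calls just restate its return value):
F(k=7)
  F(k=6)
    F(k=5)
      F(k=4)
        F(k=3)
          F(k=2)
            F(k=1)
            -> return 1
            F(k=0)
            -> return 0
          -> return 1
          F(k=1)
          -> return 1
        -> return 2
        F(k=2) -> return 1  (same call as traced above)
      -> return 3
      F(k=3) -> return 2  (same call as traced above)
    -> return 5
    F(k=4) -> return 3  (same call as traced above)
  -> return 8
  F(k=5) -> return 5  (same call as traced above)
-> return 13

Final answer: 13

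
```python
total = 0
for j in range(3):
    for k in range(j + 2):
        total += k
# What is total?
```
Trace:
  total=0
  total=0, j=0, k=0
  total=1, j=0, k=1
  total=1, j=1, k=0
  total=2, j=1, k=1
  total=4, j=1, k=2
  total=4, j=2, k=0
  total=5, j=2, k=1
  total=7, j=2, k=2
  total=10, j=2, k=3

Final answer: 10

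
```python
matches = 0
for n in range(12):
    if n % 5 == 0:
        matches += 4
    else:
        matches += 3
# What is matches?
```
Trace:
  matches=0
  matches=4, n=0
  matches=7, n=1
  matches=10, n=2
  matches=13, n=3
  matches=16, n=4
  matches=20, n=5
  matches=23, n=6
  matches=26, n=7
  matches=29, n=8
  matches=32, n=9
  matches=36, n=10
  matches=39, n=11

Final answer: 39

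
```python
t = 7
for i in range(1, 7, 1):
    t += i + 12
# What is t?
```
Trace:
  t=7
  t=20, i=1
  t=34, i=2
  t=49, i=3
  t=65, i=4
  t=82, i=5
  t=100, i=6

Final answer: 100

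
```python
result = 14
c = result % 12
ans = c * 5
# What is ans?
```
Trace:
  result=14
  result=14, c=2
  result=14, c=2, ans=10

Final answer: 10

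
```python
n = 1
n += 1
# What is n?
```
Trace:
  n=1
  n=2

Final answer: 2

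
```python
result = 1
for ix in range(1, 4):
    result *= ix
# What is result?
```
Trace:
  result=1
  result=1, ix=1
  result=2, ix=2
  result=6, ix=3

Final answer: 6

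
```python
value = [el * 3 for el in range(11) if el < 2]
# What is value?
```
Trace:
  el=0
  el=1
  el=2
  el=3
  el=4
  el=5
  el=6
  el=7
  el=8
  el=9
  el=10
  value=[0, 3]

Final answer: [0, 3]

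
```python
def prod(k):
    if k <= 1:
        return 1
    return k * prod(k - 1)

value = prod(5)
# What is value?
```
Call trace:
prod(k=5)
  prod(k=4)
    prod(k=3)
      prod(k=2)
        prod(k=1)
        -> return 1
      -> return 2
    -> return 6
  -> return 24
-> return 120

Final answer: 120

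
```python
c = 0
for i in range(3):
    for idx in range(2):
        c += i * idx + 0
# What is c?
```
Trace:
  c=0
  c=0, i=0, idx=0
  c=0, i=0, idx=1
  c=0, i=1, idx=0
  c=1, i=1, idx=1
  c=1, i=2, idx=0
  c=3, i=2, idx=1

Final answer: 3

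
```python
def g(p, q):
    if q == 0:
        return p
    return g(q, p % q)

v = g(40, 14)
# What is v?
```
Call trace:
g(p=40, q=14)
  g(p=14, q=12)
    g(p=12, q=2)
      g(p=2, q=0)
      -> return 2
    -> return 2
  -> return 2
-> return 2

Final answer: 2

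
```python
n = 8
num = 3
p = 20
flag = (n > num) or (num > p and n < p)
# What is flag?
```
Trace:
  n=8
  n=8, num=3
  n=8, num=3, p=20
  n=8, num=3, p=20, flag=True

Final answer: True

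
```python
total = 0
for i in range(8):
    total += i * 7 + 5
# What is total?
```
Trace:
  total=0
  total=5, i=0
  total=17, i=1
  total=36, i=2
  total=62, i=3
  total=95, i=4
  total=135, i=5
  total=182, i=6
  total=236, i=7

Final answer: 236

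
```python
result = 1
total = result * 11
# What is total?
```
Trace:
  result=1
  result=1, total=11

Final answer: 11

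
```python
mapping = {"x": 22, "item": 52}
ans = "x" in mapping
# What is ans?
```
Trace:
  mapping={'x': 22, 'item': 52}
  mapping={'x': 22, 'item': 52}, ans=True

Final answer: True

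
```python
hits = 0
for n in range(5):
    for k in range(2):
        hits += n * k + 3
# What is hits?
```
Trace:
  hits=0
  hits=3, n=0, k=0
  hits=6, n=0, k=1
  hits=9, n=1, k=0
  hits=13, n=1, k=1
  hits=16, n=2, k=0
  hits=21, n=2, k=1
  hits=24, n=3, k=0
  hits=30, n=3, k=1
  hits=33, n=4, k=0
  hits=40, n=4, k=1

Final answer: 40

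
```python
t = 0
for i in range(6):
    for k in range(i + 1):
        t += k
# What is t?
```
Trace:
  t=0
  t=0, i=0, k=0
  t=0, i=1, k=0
  t=1, i=1, k=1
  t=1, i=2, k=0
  t=2, i=2, k=1
  t=4, i=2, k=2
  t=4, i=3, k=0
  t=5, i=3, k=1
  t=7, i=3, k=2
  t=10, i=3, k=3
  t=10, i=4, k=0
  t=11, i=4, k=1
  t=13, i=4, k=2
  t=16, i=4, k=3
  t=20, i=4, k=4
  t=20, i=5, k=0
  t=21, i=5, k=1
  t=23, i=5, k=2
  t=26, i=5, k=3
  t=30, i=5, k=4
  t=35, i=5, k=5

Final answer: 35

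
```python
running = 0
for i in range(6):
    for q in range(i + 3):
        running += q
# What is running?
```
Trace:
  running=0
  running=0, i=0, q=0
  running=1, i=0, q=1
  running=3, i=0, q=2
  running=3, i=1, q=0
  running=4, i=1, q=1
  running=6, i=1, q=2
  running=9, i=1, q=3
  running=9, i=2, q=0
  running=10, i=2, q=1
  running=12, i=2, q=2
  running=15, i=2, q=3
  running=19, i=2, q=4
  running=19, i=3, q=0
  running=20, i=3, q=1
  running=22, i=3, q=2
  running=25, i=3, q=3
  running=29, i=3, q=4
  running=34, i=3, q=5
  running=34, i=4, q=0
  running=35, i=4, q=1
  running=37, i=4, q=2
  running=40, i=4, q=3
  running=44, i=4, q=4
  running=49, i=4, q=5
  running=55, i=4, q=6
  running=55, i=5, q=0
  running=56, i=5, q=1
  running=58, i=5, q=2
  running=61, i=5, q=3
  running=65, i=5, q=4
  running=70, i=5, q=5
  running=76, i=5, q=6
  running=83, i=5, q=7

Final answer: 83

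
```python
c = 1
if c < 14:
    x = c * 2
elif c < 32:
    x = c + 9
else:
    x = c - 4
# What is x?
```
Trace:
  c=1
  c=1, x=2

Final answer: 2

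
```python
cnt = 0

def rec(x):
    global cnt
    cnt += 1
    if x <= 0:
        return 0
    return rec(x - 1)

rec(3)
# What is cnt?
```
Call trace:
rec(x=3)
  rec(x=2)
    rec(x=1)
      rec(x=0)
      -> return 0
    -> return 0
  -> return 0
-> return 0

cnt is incremented once per call. rec is entered once for each x = 3, 2, 1, 0 (the x <= 0 call returns without recursing), i.e. 3 + 1 calls.
cnt = 4

Final answer: 4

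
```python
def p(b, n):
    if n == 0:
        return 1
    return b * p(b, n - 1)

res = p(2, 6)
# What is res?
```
Call trace:
p(b=2, n=6)
  p(b=2, n=5)
    p(b=2, n=4)
      p(b=2, n=3)
        p(b=2, n=2)
          p(b=2, n=1)
            p(b=2, n=0)
            -> return 1
          -> return 2
        -> return 4
      -> return 8
    -> return 16
  -> return 32
-> return 64

Final answer: 64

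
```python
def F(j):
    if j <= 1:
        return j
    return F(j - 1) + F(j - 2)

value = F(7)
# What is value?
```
Call trace (a repeated sub-call is expanded the first time; later identical calls just restate its return value):
F(j=7)
  F(j=6)
    F(j=5)
      F(j=4)
        F(j=3)
          F(j=2)
            F(j=1)
            -> return 1
            F(j=0)
            -> return 0
          -> return 1
          F(j=1)
          -> return 1
        -> return 2
        F(j=2) -> return 1  (same call as traced above)
      -> return 3
      F(j=3) -> return 2  (same call as traced above)
    -> return 5
    F(j=4) -> return 3  (same call as traced above)
  -> return 8
  F(j=5) -> return 5  (same call as traced above)
-> return 13

Final answer: 13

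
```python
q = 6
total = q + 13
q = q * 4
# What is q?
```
Trace:
  q=6
  q=6, total=19
  q=24, total=19

Final answer: 24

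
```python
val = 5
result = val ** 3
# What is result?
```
Trace:
  val=5
  val=5, result=125

Final answer: 125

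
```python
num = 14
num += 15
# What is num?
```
Trace:
  num=14
  num=29

Final answer: 29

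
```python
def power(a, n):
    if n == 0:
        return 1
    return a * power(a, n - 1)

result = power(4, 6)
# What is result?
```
Call trace:
power(a=4, n=6)
  power(a=4, n=5)
    power(a=4, n=4)
      power(a=4, n=3)
        power(a=4, n=2)
          power(a=4, n=1)
            power(a=4, n=0)
            -> return 1
          -> return 4
        -> return 16
      -> return 64
    -> return 256
  -> return 1024
-> return 4096

Final answer: 4096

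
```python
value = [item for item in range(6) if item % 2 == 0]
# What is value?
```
Trace:
  item=0
  item=1
  item=2
  item=3
  item=4
  item=5
  value=[0, 2, 4]

Final answer: [0, 2, 4]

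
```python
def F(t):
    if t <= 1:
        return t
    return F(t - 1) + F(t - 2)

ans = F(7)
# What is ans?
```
Call trace (a repeated sub-call is expanded the first time; later identical calls just restate its return value):
F(t=7)
  F(t=6)
    F(t=5)
      F(t=4)
        F(t=3)
          F(t=2)
            F(t=1)
            -> return 1
            F(t=0)
            -> return 0
          -> return 1
          F(t=1)
          -> return 1
        -> return 2
        F(t=2) -> return 1  (same call as traced above)
      -> return 3
      F(t=3) -> return 2  (same call as traced above)
    -> return 5
    F(t=4) -> return 3  (same call as traced above)
  -> return 8
  F(t=5) -> return 5  (same call as traced above)
-> return 13

Final answer: 13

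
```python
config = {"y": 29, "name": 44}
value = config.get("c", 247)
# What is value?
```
Trace:
  config={'y': 29, 'name': 44}
  config={'y': 29, 'name': 44}, value=247

Final answer: 247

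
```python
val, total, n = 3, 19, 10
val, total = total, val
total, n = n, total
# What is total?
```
Trace:
  val=3, total=19, n=10
  val=19, total=3, n=10
  val=19, total=10, n=3

Final answer: 10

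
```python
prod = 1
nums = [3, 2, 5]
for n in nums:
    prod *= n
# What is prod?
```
Trace:
  prod=1
  prod=3, n=3
  prod=6, n=2
  prod=30, n=5

Final answer: 30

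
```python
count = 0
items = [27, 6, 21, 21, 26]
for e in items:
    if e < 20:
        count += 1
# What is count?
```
Trace:
  count=0
  count=0, e=27
  count=1, e=6
  count=1, e=21
  count=1, e=21
  count=1, e=26

Final answer: 1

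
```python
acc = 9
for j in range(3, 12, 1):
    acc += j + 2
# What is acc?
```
Trace:
  acc=9
  acc=14, j=3
  acc=20, j=4
  acc=27, j=5
  acc=35, j=6
  acc=44, j=7
  acc=54, j=8
  acc=65, j=9
  acc=77, j=10
  acc=90, j=11

Final answer: 90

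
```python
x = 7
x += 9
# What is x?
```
Trace:
  x=7
  x=16

Final answer: 16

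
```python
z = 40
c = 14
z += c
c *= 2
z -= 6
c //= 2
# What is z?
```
Trace:
  z=40
  z=40, c=14
  z=54, c=14
  z=54, c=28
  z=48, c=28
  z=48, c=14

Final answer: 48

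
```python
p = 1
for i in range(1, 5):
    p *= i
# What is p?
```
Trace:
  p=1
  p=1, i=1
  p=2, i=2
  p=6, i=3
  p=24, i=4

Final answer: 24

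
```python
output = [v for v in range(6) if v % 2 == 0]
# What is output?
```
Trace:
  v=0
  v=1
  v=2
  v=3
  v=4
  v=5
  output=[0, 2, 4]

Final answer: [0, 2, 4]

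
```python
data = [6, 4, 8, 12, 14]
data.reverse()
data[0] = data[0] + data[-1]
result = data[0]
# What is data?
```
Trace:
  data=[6, 4, 8, 12, 14]
  data=[14, 12, 8, 4, 6]
  data=[20, 12, 8, 4, 6]
  data=[20, 12, 8, 4, 6], result=20

Final answer: [20, 12, 8, 4, 6]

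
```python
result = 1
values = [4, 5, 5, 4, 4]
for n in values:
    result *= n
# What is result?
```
Trace:
  result=1
  result=4, n=4
  result=20, n=5
  result=100, n=5
  result=400, n=4
  result=1600, n=4

Final answer: 1600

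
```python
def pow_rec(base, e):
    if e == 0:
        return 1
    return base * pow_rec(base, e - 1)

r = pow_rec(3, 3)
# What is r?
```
Call trace:
pow_rec(base=3, e=3)
  pow_rec(base=3, e=2)
    pow_rec(base=3, e=1)
      pow_rec(base=3, e=0)
      -> return 1
    -> return 3
  -> return 9
-> return 27

Final answer: 27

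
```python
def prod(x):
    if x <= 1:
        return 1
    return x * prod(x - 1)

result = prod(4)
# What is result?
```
Call trace:
prod(x=4)
  prod(x=3)
    prod(x=2)
      prod(x=1)
      -> return 1
    -> return 2
  -> return 6
-> return 24

Final answer: 24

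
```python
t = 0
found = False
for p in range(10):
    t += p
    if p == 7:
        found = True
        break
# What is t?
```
Trace:
  t=0
  t=0, found=False
  t=0, found=False, p=0
  t=1, found=False, p=1
  t=3, found=False, p=2
  t=6, found=False, p=3
  t=10, found=False, p=4
  t=15, found=False, p=5
  t=21, found=False, p=6
  t=28, found=True, p=7

Final answer: 28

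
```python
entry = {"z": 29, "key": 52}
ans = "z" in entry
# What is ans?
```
Trace:
  entry={'z': 29, 'key': 52}
  entry={'z': 29, 'key': 52}, ans=True

Final answer: True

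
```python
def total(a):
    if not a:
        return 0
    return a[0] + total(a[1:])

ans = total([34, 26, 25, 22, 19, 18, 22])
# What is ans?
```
Call trace:
total(a=[34, 26, 25, 22, 19, 18, 22])
  total(a=[26, 25, 22, 19, 18, 22])
    total(a=[25, 22, 19, 18, 22])
      total(a=[22, 19, 18, 22])
        total(a=[19, 18, 22])
          total(a=[18, 22])
            total(a=[22])
              total(a=[])
              -> return 0
            -> return 22
          -> return 40
        -> return 59
      -> return 81
    -> return 106
  -> return 132
-> return 166

Final answer: 166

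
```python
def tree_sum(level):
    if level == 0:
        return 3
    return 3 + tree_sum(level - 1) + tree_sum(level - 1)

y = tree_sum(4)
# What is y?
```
Call trace (a repeated sub-call is expanded the first time; later identical calls just restate its return value):
tree_sum(level=4)
  tree_sum(level=3)
    tree_sum(level=2)
      tree_sum(level=1)
        tree_sum(level=0)
        -> return 3
        tree_sum(level=0)
        -> return 3
      -> return 9
      tree_sum(level=1) -> return 9  (same call as traced above)
    -> return 21
    tree_sum(level=2) -> return 21  (same call as traced above)
  -> return 45
  tree_sum(level=3) -> return 45  (same call as traced above)
-> return 93

Final answer: 93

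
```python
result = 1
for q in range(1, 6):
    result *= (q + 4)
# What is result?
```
Trace:
  result=1
  result=5, q=1
  result=30, q=2
  result=210, q=3
  result=1680, q=4
  result=15120, q=5

Final answer: 15120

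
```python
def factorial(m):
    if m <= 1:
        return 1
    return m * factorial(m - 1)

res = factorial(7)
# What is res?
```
Call trace:
factorial(m=7)
  factorial(m=6)
    factorial(m=5)
      factorial(m=4)
        factorial(m=3)
          factorial(m=2)
            factorial(m=1)
            -> return 1
          -> return 2
        -> return 6
      -> return 24
    -> return 120
  -> return 720
-> return 5040

Final answer: 5040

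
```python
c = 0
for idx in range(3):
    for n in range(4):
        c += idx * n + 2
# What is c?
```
Trace:
  c=0
  c=2, idx=0, n=0
  c=4, idx=0, n=1
  c=6, idx=0, n=2
  c=8, idx=0, n=3
  c=10, idx=1, n=0
  c=13, idx=1, n=1
  c=17, idx=1, n=2
  c=22, idx=1, n=3
  c=24, idx=2, n=0
  c=28, idx=2, n=1
  c=34, idx=2, n=2
  c=42, idx=2, n=3

Final answer: 42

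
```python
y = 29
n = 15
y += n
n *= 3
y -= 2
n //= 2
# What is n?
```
Trace:
  y=29
  y=29, n=15
  y=44, n=15
  y=44, n=45
  y=42, n=45
  y=42, n=22

Final answer: 22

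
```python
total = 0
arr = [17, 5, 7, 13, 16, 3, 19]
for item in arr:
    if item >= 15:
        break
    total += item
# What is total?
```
Trace:
  total=0
  total=0, item=17

Final answer: 0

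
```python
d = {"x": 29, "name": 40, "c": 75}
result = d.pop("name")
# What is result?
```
Trace:
  d={'x': 29, 'name': 40, 'c': 75}
  d={'x': 29, 'c': 75}, result=40

Final answer: 40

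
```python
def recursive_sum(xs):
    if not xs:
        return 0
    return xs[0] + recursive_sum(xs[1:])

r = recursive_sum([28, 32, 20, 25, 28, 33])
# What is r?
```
Call trace:
recursive_sum(xs=[28, 32, 20, 25, 28, 33])
  recursive_sum(xs=[32, 20, 25, 28, 33])
    recursive_sum(xs=[20, 25, 28, 33])
      recursive_sum(xs=[25, 28, 33])
        recursive_sum(xs=[28, 33])
          recursive_sum(xs=[33])
            recursive_sum(xs=[])
            -> return 0
          -> return 33
        -> return 61
      -> return 86
    -> return 106
  -> return 138
-> return 166

Final answer: 166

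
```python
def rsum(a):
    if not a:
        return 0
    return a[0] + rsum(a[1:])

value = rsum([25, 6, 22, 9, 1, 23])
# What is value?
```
Call trace:
rsum(a=[25, 6, 22, 9, 1, 23])
  rsum(a=[6, 22, 9, 1, 23])
    rsum(a=[22, 9, 1, 23])
      rsum(a=[9, 1, 23])
        rsum(a=[1, 23])
          rsum(a=[23])
            rsum(a=[])
            -> return 0
          -> return 23
        -> return 24
      -> return 33
    -> return 55
  -> return 61
-> return 86

Final answer: 86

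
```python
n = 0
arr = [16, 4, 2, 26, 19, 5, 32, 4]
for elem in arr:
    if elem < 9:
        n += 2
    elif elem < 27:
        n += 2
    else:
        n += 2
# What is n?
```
Trace:
  n=0
  n=2, elem=16
  n=4, elem=4
  n=6, elem=2
  n=8, elem=26
  n=10, elem=19
  n=12, elem=5
  n=14, elem=32
  n=16, elem=4

Final answer: 16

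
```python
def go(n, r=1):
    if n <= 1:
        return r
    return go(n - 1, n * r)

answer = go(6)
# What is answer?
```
Call trace:
go(n=6, r=1)
  go(n=5, r=6)
    go(n=4, r=30)
      go(n=3, r=120)
        go(n=2, r=360)
          go(n=1, r=720)
          -> return 720
        -> return 720
      -> return 720
    -> return 720
  -> return 720
-> return 720

Final answer: 720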